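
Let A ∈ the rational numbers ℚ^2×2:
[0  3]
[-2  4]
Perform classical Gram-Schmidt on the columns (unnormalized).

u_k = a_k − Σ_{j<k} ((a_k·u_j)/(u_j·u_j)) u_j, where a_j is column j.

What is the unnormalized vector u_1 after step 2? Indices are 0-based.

u_1 = (3, 0)

Step 1: u_0 = a_0 = (0, -2).
Step 2: u_1 = a_1 − (-2)·u_0 = (3, 0).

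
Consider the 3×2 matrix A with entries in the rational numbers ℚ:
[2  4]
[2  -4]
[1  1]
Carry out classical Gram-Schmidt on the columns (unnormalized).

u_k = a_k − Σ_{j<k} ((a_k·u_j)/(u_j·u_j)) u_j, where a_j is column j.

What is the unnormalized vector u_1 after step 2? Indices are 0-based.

Step 1: u_0 = a_0 = (2, 2, 1).
Step 2: u_1 = a_1 − (1/9)·u_0 = (34/9, -38/9, 8/9).

u_1 = (34/9, -38/9, 8/9)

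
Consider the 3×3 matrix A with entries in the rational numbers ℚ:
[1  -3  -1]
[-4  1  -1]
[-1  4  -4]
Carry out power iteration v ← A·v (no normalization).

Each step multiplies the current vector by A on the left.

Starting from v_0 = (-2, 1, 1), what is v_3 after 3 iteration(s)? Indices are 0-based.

v_0 = (-2, 1, 1).
v_1 = A·v_0 = (-6, 8, 2).
v_2 = A·v_1 = (-32, 30, 30).
v_3 = A·v_2 = (-152, 128, 32).

v_3 = (-152, 128, 32)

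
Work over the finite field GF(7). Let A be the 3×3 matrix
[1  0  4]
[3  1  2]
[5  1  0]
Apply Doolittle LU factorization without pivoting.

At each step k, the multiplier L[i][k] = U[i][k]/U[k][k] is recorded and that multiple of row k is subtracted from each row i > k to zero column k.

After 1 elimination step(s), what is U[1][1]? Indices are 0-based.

Step 1: pivot at (0,0) is 1.
  row1 ← row1 − (3)·row0  ⇒  L[1][0]=3, U row1=(0, 1, 4)
  row2 ← row2 − (5)·row0  ⇒  L[2][0]=5, U row2=(0, 1, 1)

U[1][1] = 1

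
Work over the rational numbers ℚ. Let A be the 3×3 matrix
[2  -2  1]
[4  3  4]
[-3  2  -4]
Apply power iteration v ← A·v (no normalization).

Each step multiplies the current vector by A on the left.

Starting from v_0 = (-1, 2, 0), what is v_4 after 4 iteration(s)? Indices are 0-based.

v_0 = (-1, 2, 0).
v_1 = A·v_0 = (-6, 2, 7).
v_2 = A·v_1 = (-9, 10, -6).
v_3 = A·v_2 = (-44, -30, 71).
v_4 = A·v_3 = (43, 18, -212).

v_4 = (43, 18, -212)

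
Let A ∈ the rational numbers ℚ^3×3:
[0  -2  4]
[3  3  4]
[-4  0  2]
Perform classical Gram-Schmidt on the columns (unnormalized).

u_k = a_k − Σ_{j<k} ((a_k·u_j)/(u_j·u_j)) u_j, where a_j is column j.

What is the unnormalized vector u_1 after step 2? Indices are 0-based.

Step 1: u_0 = a_0 = (0, 3, -4).
Step 2: u_1 = a_1 − (9/25)·u_0 = (-2, 48/25, 36/25).

u_1 = (-2, 48/25, 36/25)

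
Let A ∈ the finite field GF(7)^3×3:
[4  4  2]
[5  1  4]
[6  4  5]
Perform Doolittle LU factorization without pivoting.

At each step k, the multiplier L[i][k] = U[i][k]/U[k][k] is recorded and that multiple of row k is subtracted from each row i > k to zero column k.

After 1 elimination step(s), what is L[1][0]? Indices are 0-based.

L[1][0] = 3

k=0: U[0][0]=4
  eliminate (1,0): mult=3, new row 1: (0, 3, 5); set L[1][0]=3
  eliminate (2,0): mult=5, new row 2: (0, 5, 2); set L[2][0]=5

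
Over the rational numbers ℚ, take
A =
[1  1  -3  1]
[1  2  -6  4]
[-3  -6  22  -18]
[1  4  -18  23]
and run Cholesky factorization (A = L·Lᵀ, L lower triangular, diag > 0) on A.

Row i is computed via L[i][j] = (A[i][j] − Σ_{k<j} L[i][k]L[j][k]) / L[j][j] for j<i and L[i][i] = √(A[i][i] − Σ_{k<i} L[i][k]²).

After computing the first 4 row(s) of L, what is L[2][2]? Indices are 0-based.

Step 1: L[0][0] = √(1) = 1.
  L[1][0] = (1) / L[0][0] = 1.
Step 2: L[1][1] = √(1) = 1.
  L[2][0] = (-3) / L[0][0] = -3.
  L[2][1] = (-3) / L[1][1] = -3.
Step 3: L[2][2] = √(4) = 2.
  L[3][0] = (1) / L[0][0] = 1.
  L[3][1] = (3) / L[1][1] = 3.
  L[3][2] = (-6) / L[2][2] = -3.
Step 4: L[3][3] = √(4) = 2.

L[2][2] = 2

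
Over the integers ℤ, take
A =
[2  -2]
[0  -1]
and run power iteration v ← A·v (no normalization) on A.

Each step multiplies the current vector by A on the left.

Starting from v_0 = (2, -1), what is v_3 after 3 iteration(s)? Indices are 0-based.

v_3 = (22, 1)

v_0 = (2, -1).
v_1 = A·v_0 = (6, 1).
v_2 = A·v_1 = (10, -1).
v_3 = A·v_2 = (22, 1).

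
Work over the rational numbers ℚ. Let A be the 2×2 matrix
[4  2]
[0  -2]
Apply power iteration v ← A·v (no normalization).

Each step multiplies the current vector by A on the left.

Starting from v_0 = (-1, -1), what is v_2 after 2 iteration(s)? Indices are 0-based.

v_0 = (-1, -1).
v_1 = A·v_0 = (-6, 2).
v_2 = A·v_1 = (-20, -4).

v_2 = (-20, -4)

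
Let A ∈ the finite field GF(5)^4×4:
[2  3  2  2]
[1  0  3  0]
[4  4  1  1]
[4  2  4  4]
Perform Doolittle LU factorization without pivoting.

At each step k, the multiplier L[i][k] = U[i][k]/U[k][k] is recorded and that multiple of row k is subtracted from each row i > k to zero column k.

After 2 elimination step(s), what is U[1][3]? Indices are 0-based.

U[1][3] = 4

k=0: U[0][0]=2
  eliminate (1,0): mult=3, new row 1: (0, 1, 2, 4); set L[1][0]=3
  eliminate (2,0): mult=2, new row 2: (0, 3, 2, 2); set L[2][0]=2
  eliminate (3,0): mult=2, new row 3: (0, 1, 0, 0); set L[3][0]=2
k=1: U[1][1]=1
  eliminate (2,1): mult=3, new row 2: (0, 0, 1, 0); set L[2][1]=3
  eliminate (3,1): mult=1, new row 3: (0, 0, 3, 1); set L[3][1]=1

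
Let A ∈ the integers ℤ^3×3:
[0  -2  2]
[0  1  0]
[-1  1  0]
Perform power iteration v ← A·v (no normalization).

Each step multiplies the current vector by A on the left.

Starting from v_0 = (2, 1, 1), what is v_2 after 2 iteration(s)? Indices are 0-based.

v_2 = (-4, 1, 1)

v_0 = (2, 1, 1).
v_1 = A·v_0 = (0, 1, -1).
v_2 = A·v_1 = (-4, 1, 1).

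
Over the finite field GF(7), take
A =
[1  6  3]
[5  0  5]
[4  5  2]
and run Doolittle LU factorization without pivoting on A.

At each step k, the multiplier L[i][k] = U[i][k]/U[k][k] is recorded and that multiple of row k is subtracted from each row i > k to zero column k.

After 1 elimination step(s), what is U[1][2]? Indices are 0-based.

Step 1: pivot at (0,0) is 1.
  row1 ← row1 − (5)·row0  ⇒  L[1][0]=5, U row1=(0, 5, 4)
  row2 ← row2 − (4)·row0  ⇒  L[2][0]=4, U row2=(0, 2, 4)

U[1][2] = 4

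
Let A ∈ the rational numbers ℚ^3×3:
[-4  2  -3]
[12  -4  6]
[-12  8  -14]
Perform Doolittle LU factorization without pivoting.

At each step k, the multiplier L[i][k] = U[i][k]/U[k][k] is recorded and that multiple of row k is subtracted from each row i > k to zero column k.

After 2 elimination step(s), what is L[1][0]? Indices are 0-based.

L[1][0] = -3

Step 1: pivot at (0,0) is -4.
  row1 ← row1 − (-3)·row0  ⇒  L[1][0]=-3, U row1=(0, 2, -3)
  row2 ← row2 − (3)·row0  ⇒  L[2][0]=3, U row2=(0, 2, -5)
Step 2: pivot at (1,1) is 2.
  row2 ← row2 − (1)·row1  ⇒  L[2][1]=1, U row2=(0, 0, -2)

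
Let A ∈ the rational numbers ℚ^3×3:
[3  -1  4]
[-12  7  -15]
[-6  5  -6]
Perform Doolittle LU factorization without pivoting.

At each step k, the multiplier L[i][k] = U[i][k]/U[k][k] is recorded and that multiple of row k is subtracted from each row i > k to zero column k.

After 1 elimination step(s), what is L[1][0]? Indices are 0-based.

k=0: U[0][0]=3
  eliminate (1,0): mult=-4, new row 1: (0, 3, 1); set L[1][0]=-4
  eliminate (2,0): mult=-2, new row 2: (0, 3, 2); set L[2][0]=-2

L[1][0] = -4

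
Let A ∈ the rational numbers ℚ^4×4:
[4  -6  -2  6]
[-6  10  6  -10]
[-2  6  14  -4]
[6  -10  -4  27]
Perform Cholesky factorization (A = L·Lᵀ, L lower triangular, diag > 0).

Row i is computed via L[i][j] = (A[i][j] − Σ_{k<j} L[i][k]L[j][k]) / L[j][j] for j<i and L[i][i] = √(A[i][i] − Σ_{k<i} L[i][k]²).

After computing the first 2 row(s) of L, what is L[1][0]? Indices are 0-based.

L[1][0] = -3

Step 1: L[0][0] = √(4) = 2.
  L[1][0] = (-6) / L[0][0] = -3.
Step 2: L[1][1] = √(1) = 1.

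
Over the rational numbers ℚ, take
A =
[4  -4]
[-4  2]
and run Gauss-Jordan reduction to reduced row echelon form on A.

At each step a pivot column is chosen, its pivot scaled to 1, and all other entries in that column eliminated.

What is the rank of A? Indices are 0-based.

rank = 2

[1] R0 /= 4  ⇒  (1, -1)
     R1 -= -4·R0  ⇒  (0, -2)
[2] R1 /= -2  ⇒  (0, 1)
     R0 -= -1·R1  ⇒  (1, 0)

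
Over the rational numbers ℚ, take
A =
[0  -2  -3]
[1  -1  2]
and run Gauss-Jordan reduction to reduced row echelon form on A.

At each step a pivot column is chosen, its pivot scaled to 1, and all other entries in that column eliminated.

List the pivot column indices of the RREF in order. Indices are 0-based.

pivot columns: 0, 1

[1] R0 <-> R1
[1] R0 /= 1  ⇒  (1, -1, 2)
[2] R1 /= -2  ⇒  (0, 1, 3/2)
     R0 -= -1·R1  ⇒  (1, 0, 7/2)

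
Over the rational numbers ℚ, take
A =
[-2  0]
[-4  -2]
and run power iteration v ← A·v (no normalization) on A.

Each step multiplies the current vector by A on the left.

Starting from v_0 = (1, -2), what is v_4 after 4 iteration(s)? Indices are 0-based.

v_4 = (16, 96)

v_0 = (1, -2).
v_1 = A·v_0 = (-2, 0).
v_2 = A·v_1 = (4, 8).
v_3 = A·v_2 = (-8, -32).
v_4 = A·v_3 = (16, 96).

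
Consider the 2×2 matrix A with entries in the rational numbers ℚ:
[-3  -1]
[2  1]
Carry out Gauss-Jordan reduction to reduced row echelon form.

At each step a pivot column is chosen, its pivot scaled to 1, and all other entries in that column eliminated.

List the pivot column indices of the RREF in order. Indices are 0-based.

pivot columns: 0, 1

step 1: normalize row 0 (÷-3) = (1, 1/3)
  row 1: subtract 2×row0 = (0, 1/3)
step 2: normalize row 1 (÷1/3) = (0, 1)
  row 0: subtract 1/3×row1 = (1, 0)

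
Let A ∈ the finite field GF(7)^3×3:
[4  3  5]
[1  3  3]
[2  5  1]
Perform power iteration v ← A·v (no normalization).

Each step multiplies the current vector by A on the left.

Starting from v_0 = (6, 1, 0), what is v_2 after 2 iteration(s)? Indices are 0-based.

v_2 = (3, 0, 4)

v_0 = (6, 1, 0).
v_1 = A·v_0 = (6, 2, 3).
v_2 = A·v_1 = (3, 0, 4).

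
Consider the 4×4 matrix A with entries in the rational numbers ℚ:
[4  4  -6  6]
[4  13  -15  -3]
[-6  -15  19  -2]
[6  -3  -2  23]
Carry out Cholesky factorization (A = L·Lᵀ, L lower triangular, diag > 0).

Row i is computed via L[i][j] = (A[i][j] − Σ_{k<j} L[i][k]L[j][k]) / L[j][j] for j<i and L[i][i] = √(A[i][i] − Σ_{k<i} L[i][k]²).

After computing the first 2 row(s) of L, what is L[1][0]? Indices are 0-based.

L[1][0] = 2

Step 1: L[0][0] = √(4) = 2.
  L[1][0] = (4) / L[0][0] = 2.
Step 2: L[1][1] = √(9) = 3.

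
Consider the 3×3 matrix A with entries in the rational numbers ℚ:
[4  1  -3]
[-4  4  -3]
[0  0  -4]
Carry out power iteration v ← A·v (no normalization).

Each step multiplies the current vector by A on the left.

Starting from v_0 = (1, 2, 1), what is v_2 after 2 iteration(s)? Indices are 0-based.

v_2 = (25, 4, 16)

v_0 = (1, 2, 1).
v_1 = A·v_0 = (3, 1, -4).
v_2 = A·v_1 = (25, 4, 16).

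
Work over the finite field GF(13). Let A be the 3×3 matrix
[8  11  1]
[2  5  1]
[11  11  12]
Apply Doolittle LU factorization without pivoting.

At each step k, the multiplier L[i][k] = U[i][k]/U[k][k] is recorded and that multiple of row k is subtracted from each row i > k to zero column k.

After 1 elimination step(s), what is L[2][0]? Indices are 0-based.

L[2][0] = 3

Step 1: pivot at (0,0) is 8.
  row1 ← row1 − (10)·row0  ⇒  L[1][0]=10, U row1=(0, 12, 4)
  row2 ← row2 − (3)·row0  ⇒  L[2][0]=3, U row2=(0, 4, 9)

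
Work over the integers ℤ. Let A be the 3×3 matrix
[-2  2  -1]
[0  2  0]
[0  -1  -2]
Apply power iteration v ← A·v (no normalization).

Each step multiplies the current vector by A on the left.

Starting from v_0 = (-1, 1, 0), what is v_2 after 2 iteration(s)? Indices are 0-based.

v_0 = (-1, 1, 0).
v_1 = A·v_0 = (4, 2, -1).
v_2 = A·v_1 = (-3, 4, 0).

v_2 = (-3, 4, 0)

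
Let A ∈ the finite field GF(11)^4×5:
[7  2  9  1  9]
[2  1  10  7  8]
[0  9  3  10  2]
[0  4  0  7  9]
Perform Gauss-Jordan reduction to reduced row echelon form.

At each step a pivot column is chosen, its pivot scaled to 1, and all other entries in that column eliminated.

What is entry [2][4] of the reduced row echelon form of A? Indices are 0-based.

M[2][4] = 1

pivot(0,0)=7: scale R0 → (1, 5, 6, 8, 6)
  clear (1,0): R1 −= (2)R0 → (0, 2, 9, 2, 7)
pivot(1,1)=2: scale R1 → (0, 1, 10, 1, 9)
  clear (0,1): R0 −= (5)R1 → (1, 0, 0, 3, 5)
  clear (2,1): R2 −= (9)R1 → (0, 0, 1, 1, 9)
  clear (3,1): R3 −= (4)R1 → (0, 0, 4, 3, 6)
pivot(2,2)=1: scale R2 → (0, 0, 1, 1, 9)
  clear (1,2): R1 −= (10)R2 → (0, 1, 0, 2, 7)
  clear (3,2): R3 −= (4)R2 → (0, 0, 0, 10, 3)
pivot(3,3)=10: scale R3 → (0, 0, 0, 1, 8)
  clear (0,3): R0 −= (3)R3 → (1, 0, 0, 0, 3)
  clear (1,3): R1 −= (2)R3 → (0, 1, 0, 0, 2)
  clear (2,3): R2 −= (1)R3 → (0, 0, 1, 0, 1)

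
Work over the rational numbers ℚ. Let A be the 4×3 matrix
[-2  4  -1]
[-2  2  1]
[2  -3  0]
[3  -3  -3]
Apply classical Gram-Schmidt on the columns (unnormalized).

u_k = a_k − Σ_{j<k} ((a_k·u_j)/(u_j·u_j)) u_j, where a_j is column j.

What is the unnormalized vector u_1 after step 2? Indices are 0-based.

u_1 = (10/7, -4/7, -3/7, 6/7)

Step 1: u_0 = a_0 = (-2, -2, 2, 3).
Step 2: u_1 = a_1 − (-9/7)·u_0 = (10/7, -4/7, -3/7, 6/7).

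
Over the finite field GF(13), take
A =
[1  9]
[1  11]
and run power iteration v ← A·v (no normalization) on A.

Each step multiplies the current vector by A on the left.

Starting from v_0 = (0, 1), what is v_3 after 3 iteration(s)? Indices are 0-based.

v_0 = (0, 1).
v_1 = A·v_0 = (9, 11).
v_2 = A·v_1 = (4, 0).
v_3 = A·v_2 = (4, 4).

v_3 = (4, 4)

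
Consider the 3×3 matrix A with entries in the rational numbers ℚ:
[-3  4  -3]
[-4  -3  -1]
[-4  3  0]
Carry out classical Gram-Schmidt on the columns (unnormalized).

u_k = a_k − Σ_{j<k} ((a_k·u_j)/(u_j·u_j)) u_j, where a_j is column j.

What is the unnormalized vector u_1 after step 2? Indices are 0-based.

Step 1: u_0 = a_0 = (-3, -4, -4).
Step 2: u_1 = a_1 − (-12/41)·u_0 = (128/41, -171/41, 75/41).

u_1 = (128/41, -171/41, 75/41)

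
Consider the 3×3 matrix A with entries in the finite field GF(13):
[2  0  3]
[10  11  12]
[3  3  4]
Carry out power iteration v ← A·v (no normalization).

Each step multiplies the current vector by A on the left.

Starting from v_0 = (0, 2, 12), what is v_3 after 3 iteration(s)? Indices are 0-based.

v_3 = (9, 10, 12)

v_0 = (0, 2, 12).
v_1 = A·v_0 = (10, 10, 2).
v_2 = A·v_1 = (0, 0, 3).
v_3 = A·v_2 = (9, 10, 12).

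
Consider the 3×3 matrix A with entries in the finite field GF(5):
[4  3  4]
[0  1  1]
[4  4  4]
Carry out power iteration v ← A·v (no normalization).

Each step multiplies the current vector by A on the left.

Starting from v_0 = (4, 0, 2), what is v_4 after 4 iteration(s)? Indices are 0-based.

v_0 = (4, 0, 2).
v_1 = A·v_0 = (4, 2, 4).
v_2 = A·v_1 = (3, 1, 0).
v_3 = A·v_2 = (0, 1, 1).
v_4 = A·v_3 = (2, 2, 3).

v_4 = (2, 2, 3)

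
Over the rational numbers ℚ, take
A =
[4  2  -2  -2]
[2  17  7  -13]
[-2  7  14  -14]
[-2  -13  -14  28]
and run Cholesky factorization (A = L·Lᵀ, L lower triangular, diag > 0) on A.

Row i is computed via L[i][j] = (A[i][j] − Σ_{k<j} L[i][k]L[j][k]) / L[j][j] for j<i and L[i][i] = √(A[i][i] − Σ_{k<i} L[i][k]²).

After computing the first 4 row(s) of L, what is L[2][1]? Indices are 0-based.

Step 1: L[0][0] = √(4) = 2.
  L[1][0] = (2) / L[0][0] = 1.
Step 2: L[1][1] = √(16) = 4.
  L[2][0] = (-2) / L[0][0] = -1.
  L[2][1] = (8) / L[1][1] = 2.
Step 3: L[2][2] = √(9) = 3.
  L[3][0] = (-2) / L[0][0] = -1.
  L[3][1] = (-12) / L[1][1] = -3.
  L[3][2] = (-9) / L[2][2] = -3.
Step 4: L[3][3] = √(9) = 3.

L[2][1] = 2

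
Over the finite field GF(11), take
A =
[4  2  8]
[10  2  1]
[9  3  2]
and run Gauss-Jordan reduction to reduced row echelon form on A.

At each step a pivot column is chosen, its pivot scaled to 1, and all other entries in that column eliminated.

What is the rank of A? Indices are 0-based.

rank = 3

step 1: normalize row 0 (÷4) = (1, 6, 2)
  row 1: subtract 10×row0 = (0, 8, 3)
  row 2: subtract 9×row0 = (0, 4, 6)
step 2: normalize row 1 (÷8) = (0, 1, 10)
  row 0: subtract 6×row1 = (1, 0, 8)
  row 2: subtract 4×row1 = (0, 0, 10)
step 3: normalize row 2 (÷10) = (0, 0, 1)
  row 0: subtract 8×row2 = (1, 0, 0)
  row 1: subtract 10×row2 = (0, 1, 0)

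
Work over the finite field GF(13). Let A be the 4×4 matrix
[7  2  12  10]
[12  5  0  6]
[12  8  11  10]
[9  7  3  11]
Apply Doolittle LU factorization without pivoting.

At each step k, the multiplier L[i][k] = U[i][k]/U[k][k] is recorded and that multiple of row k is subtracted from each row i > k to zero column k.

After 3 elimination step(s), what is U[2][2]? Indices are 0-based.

U[2][2] = 3

k=0: U[0][0]=7
  eliminate (1,0): mult=11, new row 1: (0, 9, 11, 0); set L[1][0]=11
  eliminate (2,0): mult=11, new row 2: (0, 12, 9, 4); set L[2][0]=11
  eliminate (3,0): mult=5, new row 3: (0, 10, 8, 0); set L[3][0]=5
k=1: U[1][1]=9
  eliminate (2,1): mult=10, new row 2: (0, 0, 3, 4); set L[2][1]=10
  eliminate (3,1): mult=4, new row 3: (0, 0, 3, 0); set L[3][1]=4
k=2: U[2][2]=3
  eliminate (3,2): mult=1, new row 3: (0, 0, 0, 9); set L[3][2]=1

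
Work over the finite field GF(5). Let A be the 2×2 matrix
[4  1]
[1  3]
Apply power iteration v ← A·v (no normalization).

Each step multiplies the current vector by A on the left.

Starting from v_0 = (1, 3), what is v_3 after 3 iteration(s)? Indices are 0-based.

v_3 = (4, 4)

v_0 = (1, 3).
v_1 = A·v_0 = (2, 0).
v_2 = A·v_1 = (3, 2).
v_3 = A·v_2 = (4, 4).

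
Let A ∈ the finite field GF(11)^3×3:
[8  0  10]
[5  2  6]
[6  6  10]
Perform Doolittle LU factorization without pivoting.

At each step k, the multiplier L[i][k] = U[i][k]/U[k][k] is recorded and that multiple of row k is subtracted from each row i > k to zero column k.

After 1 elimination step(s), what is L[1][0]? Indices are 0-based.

k=0: U[0][0]=8
  eliminate (1,0): mult=2, new row 1: (0, 2, 8); set L[1][0]=2
  eliminate (2,0): mult=9, new row 2: (0, 6, 8); set L[2][0]=9

L[1][0] = 2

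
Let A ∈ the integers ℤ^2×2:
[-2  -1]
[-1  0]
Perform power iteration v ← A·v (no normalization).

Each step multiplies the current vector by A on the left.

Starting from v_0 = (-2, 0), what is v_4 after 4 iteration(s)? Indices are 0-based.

v_4 = (-58, -24)

v_0 = (-2, 0).
v_1 = A·v_0 = (4, 2).
v_2 = A·v_1 = (-10, -4).
v_3 = A·v_2 = (24, 10).
v_4 = A·v_3 = (-58, -24).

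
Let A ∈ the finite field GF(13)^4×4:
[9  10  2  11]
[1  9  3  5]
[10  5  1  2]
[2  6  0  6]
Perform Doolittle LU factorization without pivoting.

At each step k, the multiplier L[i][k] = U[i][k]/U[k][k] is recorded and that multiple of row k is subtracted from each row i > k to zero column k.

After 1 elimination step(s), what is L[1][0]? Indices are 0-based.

L[1][0] = 3

Step 1: pivot at (0,0) is 9.
  row1 ← row1 − (3)·row0  ⇒  L[1][0]=3, U row1=(0, 5, 10, 11)
  row2 ← row2 − (4)·row0  ⇒  L[2][0]=4, U row2=(0, 4, 6, 10)
  row3 ← row3 − (6)·row0  ⇒  L[3][0]=6, U row3=(0, 11, 1, 5)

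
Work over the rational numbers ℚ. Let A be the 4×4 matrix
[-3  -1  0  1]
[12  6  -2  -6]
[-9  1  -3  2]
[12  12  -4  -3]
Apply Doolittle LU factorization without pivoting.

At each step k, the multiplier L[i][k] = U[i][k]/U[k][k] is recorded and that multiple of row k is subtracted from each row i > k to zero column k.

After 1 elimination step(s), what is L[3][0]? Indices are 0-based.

[col 0] pivot -3
  R1 -= -4*R0 → (0, 2, -2, -2)  (L[1][0] := -4)
  R2 -= 3*R0 → (0, 4, -3, -1)  (L[2][0] := 3)
  R3 -= -4*R0 → (0, 8, -4, 1)  (L[3][0] := -4)

L[3][0] = -4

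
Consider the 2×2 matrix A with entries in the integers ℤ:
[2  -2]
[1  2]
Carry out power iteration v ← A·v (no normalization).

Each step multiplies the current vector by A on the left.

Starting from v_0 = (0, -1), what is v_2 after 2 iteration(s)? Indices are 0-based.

v_2 = (8, -2)

v_0 = (0, -1).
v_1 = A·v_0 = (2, -2).
v_2 = A·v_1 = (8, -2).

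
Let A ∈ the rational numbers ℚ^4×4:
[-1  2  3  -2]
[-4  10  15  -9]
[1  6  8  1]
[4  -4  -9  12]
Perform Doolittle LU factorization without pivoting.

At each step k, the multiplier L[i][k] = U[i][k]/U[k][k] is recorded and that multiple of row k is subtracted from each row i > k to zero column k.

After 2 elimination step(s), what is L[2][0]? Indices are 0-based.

L[2][0] = -1

Step 1: pivot at (0,0) is -1.
  row1 ← row1 − (4)·row0  ⇒  L[1][0]=4, U row1=(0, 2, 3, -1)
  row2 ← row2 − (-1)·row0  ⇒  L[2][0]=-1, U row2=(0, 8, 11, -1)
  row3 ← row3 − (-4)·row0  ⇒  L[3][0]=-4, U row3=(0, 4, 3, 4)
Step 2: pivot at (1,1) is 2.
  row2 ← row2 − (4)·row1  ⇒  L[2][1]=4, U row2=(0, 0, -1, 3)
  row3 ← row3 − (2)·row1  ⇒  L[3][1]=2, U row3=(0, 0, -3, 6)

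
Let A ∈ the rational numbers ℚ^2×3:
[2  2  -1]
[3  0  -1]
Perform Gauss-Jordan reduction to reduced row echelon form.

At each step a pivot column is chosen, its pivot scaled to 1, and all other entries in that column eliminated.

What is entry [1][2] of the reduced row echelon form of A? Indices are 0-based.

pivot(0,0)=2: scale R0 → (1, 1, -1/2)
  clear (1,0): R1 −= (3)R0 → (0, -3, 1/2)
pivot(1,1)=-3: scale R1 → (0, 1, -1/6)
  clear (0,1): R0 −= (1)R1 → (1, 0, -1/3)

M[1][2] = -1/6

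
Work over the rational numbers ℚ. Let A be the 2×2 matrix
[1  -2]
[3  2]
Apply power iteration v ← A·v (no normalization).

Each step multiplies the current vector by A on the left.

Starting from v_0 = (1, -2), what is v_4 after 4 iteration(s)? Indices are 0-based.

v_4 = (-113, 37)

v_0 = (1, -2).
v_1 = A·v_0 = (5, -1).
v_2 = A·v_1 = (7, 13).
v_3 = A·v_2 = (-19, 47).
v_4 = A·v_3 = (-113, 37).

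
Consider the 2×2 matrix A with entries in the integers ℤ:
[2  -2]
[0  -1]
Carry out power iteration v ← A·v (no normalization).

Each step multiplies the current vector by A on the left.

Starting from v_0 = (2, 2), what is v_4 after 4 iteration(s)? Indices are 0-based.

v_0 = (2, 2).
v_1 = A·v_0 = (0, -2).
v_2 = A·v_1 = (4, 2).
v_3 = A·v_2 = (4, -2).
v_4 = A·v_3 = (12, 2).

v_4 = (12, 2)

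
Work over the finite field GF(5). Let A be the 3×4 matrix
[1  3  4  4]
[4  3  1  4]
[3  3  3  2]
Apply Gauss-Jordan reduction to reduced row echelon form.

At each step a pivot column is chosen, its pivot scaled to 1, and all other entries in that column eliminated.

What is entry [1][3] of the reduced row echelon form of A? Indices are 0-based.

step 1: normalize row 0 (÷1) = (1, 3, 4, 4)
  row 1: subtract 4×row0 = (0, 1, 0, 3)
  row 2: subtract 3×row0 = (0, 4, 1, 0)
step 2: normalize row 1 (÷1) = (0, 1, 0, 3)
  row 0: subtract 3×row1 = (1, 0, 4, 0)
  row 2: subtract 4×row1 = (0, 0, 1, 3)
step 3: normalize row 2 (÷1) = (0, 0, 1, 3)
  row 0: subtract 4×row2 = (1, 0, 0, 3)

M[1][3] = 3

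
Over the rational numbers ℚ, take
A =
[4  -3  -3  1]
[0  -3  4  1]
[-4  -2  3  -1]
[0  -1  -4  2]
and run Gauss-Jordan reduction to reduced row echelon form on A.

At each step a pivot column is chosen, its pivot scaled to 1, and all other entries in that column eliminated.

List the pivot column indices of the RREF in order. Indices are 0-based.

pivot columns: 0, 1, 2, 3

[1] R0 /= 4  ⇒  (1, -3/4, -3/4, 1/4)
     R2 -= -4·R0  ⇒  (0, -5, 0, 0)
[2] R1 /= -3  ⇒  (0, 1, -4/3, -1/3)
     R0 -= -3/4·R1  ⇒  (1, 0, -7/4, 0)
     R2 -= -5·R1  ⇒  (0, 0, -20/3, -5/3)
     R3 -= -1·R1  ⇒  (0, 0, -16/3, 5/3)
[3] R2 /= -20/3  ⇒  (0, 0, 1, 1/4)
     R0 -= -7/4·R2  ⇒  (1, 0, 0, 7/16)
     R1 -= -4/3·R2  ⇒  (0, 1, 0, 0)
     R3 -= -16/3·R2  ⇒  (0, 0, 0, 3)
[4] R3 /= 3  ⇒  (0, 0, 0, 1)
     R0 -= 7/16·R3  ⇒  (1, 0, 0, 0)
     R2 -= 1/4·R3  ⇒  (0, 0, 1, 0)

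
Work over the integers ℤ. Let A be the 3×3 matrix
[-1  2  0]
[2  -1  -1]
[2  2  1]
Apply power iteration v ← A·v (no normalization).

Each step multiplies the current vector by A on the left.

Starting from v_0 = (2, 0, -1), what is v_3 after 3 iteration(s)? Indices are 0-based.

v_3 = (-36, 27, 9)

v_0 = (2, 0, -1).
v_1 = A·v_0 = (-2, 5, 3).
v_2 = A·v_1 = (12, -12, 9).
v_3 = A·v_2 = (-36, 27, 9).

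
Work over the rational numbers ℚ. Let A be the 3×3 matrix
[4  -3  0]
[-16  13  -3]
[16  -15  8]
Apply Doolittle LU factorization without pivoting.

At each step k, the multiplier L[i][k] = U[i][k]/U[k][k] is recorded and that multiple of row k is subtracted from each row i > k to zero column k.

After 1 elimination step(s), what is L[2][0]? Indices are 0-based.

L[2][0] = 4

[col 0] pivot 4
  R1 -= -4*R0 → (0, 1, -3)  (L[1][0] := -4)
  R2 -= 4*R0 → (0, -3, 8)  (L[2][0] := 4)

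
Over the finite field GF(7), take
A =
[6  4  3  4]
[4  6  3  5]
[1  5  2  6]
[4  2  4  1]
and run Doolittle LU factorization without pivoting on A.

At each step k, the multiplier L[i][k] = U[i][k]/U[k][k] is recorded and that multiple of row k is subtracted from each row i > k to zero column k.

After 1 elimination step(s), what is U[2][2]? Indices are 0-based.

Step 1: pivot at (0,0) is 6.
  row1 ← row1 − (3)·row0  ⇒  L[1][0]=3, U row1=(0, 1, 1, 0)
  row2 ← row2 − (6)·row0  ⇒  L[2][0]=6, U row2=(0, 2, 5, 3)
  row3 ← row3 − (3)·row0  ⇒  L[3][0]=3, U row3=(0, 4, 2, 3)

U[2][2] = 5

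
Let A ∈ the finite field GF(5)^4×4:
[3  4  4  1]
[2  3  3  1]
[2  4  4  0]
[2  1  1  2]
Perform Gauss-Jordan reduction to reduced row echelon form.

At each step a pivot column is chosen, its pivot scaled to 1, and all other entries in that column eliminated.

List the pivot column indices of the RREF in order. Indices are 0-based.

pivot columns: 0, 1, 3

pivot(0,0)=3: scale R0 → (1, 3, 3, 2)
  clear (1,0): R1 −= (2)R0 → (0, 2, 2, 2)
  clear (2,0): R2 −= (2)R0 → (0, 3, 3, 1)
  clear (3,0): R3 −= (2)R0 → (0, 0, 0, 3)
pivot(1,1)=2: scale R1 → (0, 1, 1, 1)
  clear (0,1): R0 −= (3)R1 → (1, 0, 0, 4)
  clear (2,1): R2 −= (3)R1 → (0, 0, 0, 3)
col 2: no nonzero at/below row 2; advance.
pivot(2,3)=3: scale R2 → (0, 0, 0, 1)
  clear (0,3): R0 −= (4)R2 → (1, 0, 0, 0)
  clear (1,3): R1 −= (1)R2 → (0, 1, 1, 0)
  clear (3,3): R3 −= (3)R2 → (0, 0, 0, 0)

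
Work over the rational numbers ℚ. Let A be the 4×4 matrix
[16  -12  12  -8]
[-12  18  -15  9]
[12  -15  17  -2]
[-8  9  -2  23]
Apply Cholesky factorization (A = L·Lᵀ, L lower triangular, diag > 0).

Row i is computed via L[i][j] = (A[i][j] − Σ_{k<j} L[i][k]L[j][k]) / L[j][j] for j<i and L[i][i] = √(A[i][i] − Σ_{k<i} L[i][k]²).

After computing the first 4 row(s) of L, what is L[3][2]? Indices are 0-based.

Step 1: L[0][0] = √(16) = 4.
  L[1][0] = (-12) / L[0][0] = -3.
Step 2: L[1][1] = √(9) = 3.
  L[2][0] = (12) / L[0][0] = 3.
  L[2][1] = (-6) / L[1][1] = -2.
Step 3: L[2][2] = √(4) = 2.
  L[3][0] = (-8) / L[0][0] = -2.
  L[3][1] = (3) / L[1][1] = 1.
  L[3][2] = (6) / L[2][2] = 3.
Step 4: L[3][3] = √(9) = 3.

L[3][2] = 3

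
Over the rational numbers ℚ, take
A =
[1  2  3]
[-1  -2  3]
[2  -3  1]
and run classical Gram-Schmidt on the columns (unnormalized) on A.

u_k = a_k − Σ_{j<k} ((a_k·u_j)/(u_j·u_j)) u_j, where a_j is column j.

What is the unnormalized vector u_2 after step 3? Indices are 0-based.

u_2 = (3, 3, 0)

Step 1: u_0 = a_0 = (1, -1, 2).
Step 2: u_1 = a_1 − (-1/3)·u_0 = (7/3, -7/3, -7/3).
Step 3: u_2 = a_2 − (1/3)·u_0 − (-1/7)·u_1 = (3, 3, 0).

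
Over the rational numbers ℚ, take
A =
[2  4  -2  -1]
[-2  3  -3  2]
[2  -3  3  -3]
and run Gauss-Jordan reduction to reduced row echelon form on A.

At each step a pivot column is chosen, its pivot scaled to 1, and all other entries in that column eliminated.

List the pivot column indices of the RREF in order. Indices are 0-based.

[1] R0 /= 2  ⇒  (1, 2, -1, -1/2)
     R1 -= -2·R0  ⇒  (0, 7, -5, 1)
     R2 -= 2·R0  ⇒  (0, -7, 5, -2)
[2] R1 /= 7  ⇒  (0, 1, -5/7, 1/7)
     R0 -= 2·R1  ⇒  (1, 0, 3/7, -11/14)
     R2 -= -7·R1  ⇒  (0, 0, 0, -1)
column 2 empty below row 2
[3] R2 /= -1  ⇒  (0, 0, 0, 1)
     R0 -= -11/14·R2  ⇒  (1, 0, 3/7, 0)
     R1 -= 1/7·R2  ⇒  (0, 1, -5/7, 0)

pivot columns: 0, 1, 3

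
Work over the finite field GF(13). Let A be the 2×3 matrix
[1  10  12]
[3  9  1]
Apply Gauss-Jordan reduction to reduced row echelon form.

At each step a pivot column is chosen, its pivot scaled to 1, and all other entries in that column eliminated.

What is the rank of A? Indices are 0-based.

step 1: normalize row 0 (÷1) = (1, 10, 12)
  row 1: subtract 3×row0 = (0, 5, 4)
step 2: normalize row 1 (÷5) = (0, 1, 6)
  row 0: subtract 10×row1 = (1, 0, 4)

rank = 2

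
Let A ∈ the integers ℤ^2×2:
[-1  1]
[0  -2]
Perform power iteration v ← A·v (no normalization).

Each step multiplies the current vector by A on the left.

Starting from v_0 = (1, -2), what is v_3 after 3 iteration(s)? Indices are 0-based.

v_0 = (1, -2).
v_1 = A·v_0 = (-3, 4).
v_2 = A·v_1 = (7, -8).
v_3 = A·v_2 = (-15, 16).

v_3 = (-15, 16)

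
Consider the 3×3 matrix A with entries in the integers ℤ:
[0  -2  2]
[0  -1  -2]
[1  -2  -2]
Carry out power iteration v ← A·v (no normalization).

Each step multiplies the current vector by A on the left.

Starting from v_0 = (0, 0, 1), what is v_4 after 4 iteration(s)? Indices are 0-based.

v_4 = (-12, 90, 124)

v_0 = (0, 0, 1).
v_1 = A·v_0 = (2, -2, -2).
v_2 = A·v_1 = (0, 6, 10).
v_3 = A·v_2 = (8, -26, -32).
v_4 = A·v_3 = (-12, 90, 124).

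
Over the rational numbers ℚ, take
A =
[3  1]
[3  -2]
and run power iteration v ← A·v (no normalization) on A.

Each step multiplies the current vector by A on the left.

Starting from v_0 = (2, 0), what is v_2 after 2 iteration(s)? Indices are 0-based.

v_2 = (24, 6)

v_0 = (2, 0).
v_1 = A·v_0 = (6, 6).
v_2 = A·v_1 = (24, 6).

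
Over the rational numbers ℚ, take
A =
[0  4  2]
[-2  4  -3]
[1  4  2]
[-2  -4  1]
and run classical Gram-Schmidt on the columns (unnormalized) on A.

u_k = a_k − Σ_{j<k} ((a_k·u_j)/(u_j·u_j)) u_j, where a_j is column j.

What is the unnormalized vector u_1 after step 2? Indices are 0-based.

u_1 = (4, 44/9, 32/9, -28/9)

Step 1: u_0 = a_0 = (0, -2, 1, -2).
Step 2: u_1 = a_1 − (4/9)·u_0 = (4, 44/9, 32/9, -28/9).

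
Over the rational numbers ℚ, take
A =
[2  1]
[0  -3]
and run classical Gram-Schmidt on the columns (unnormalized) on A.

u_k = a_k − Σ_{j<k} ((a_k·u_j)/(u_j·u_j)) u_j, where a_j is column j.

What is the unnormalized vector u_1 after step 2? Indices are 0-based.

Step 1: u_0 = a_0 = (2, 0).
Step 2: u_1 = a_1 − (1/2)·u_0 = (0, -3).

u_1 = (0, -3)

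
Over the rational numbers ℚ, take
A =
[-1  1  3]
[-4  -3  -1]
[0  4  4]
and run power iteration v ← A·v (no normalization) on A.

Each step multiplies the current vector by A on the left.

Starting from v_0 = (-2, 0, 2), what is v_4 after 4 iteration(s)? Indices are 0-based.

v_0 = (-2, 0, 2).
v_1 = A·v_0 = (8, 6, 8).
v_2 = A·v_1 = (22, -58, 56).
v_3 = A·v_2 = (88, 30, -8).
v_4 = A·v_3 = (-82, -434, 88).

v_4 = (-82, -434, 88)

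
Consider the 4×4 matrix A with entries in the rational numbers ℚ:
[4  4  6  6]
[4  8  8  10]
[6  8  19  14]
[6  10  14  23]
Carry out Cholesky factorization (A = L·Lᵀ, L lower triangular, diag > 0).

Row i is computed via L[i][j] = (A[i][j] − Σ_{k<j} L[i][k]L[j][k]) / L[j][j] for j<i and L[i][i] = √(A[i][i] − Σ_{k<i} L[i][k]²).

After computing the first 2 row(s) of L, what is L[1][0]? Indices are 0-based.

Step 1: L[0][0] = √(4) = 2.
  L[1][0] = (4) / L[0][0] = 2.
Step 2: L[1][1] = √(4) = 2.

L[1][0] = 2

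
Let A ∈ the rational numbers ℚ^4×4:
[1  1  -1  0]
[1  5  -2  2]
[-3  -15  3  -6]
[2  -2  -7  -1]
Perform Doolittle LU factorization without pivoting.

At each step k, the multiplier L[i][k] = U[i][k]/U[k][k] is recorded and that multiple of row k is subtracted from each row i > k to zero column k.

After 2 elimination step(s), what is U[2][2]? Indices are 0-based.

k=0: U[0][0]=1
  eliminate (1,0): mult=1, new row 1: (0, 4, -1, 2); set L[1][0]=1
  eliminate (2,0): mult=-3, new row 2: (0, -12, 0, -6); set L[2][0]=-3
  eliminate (3,0): mult=2, new row 3: (0, -4, -5, -1); set L[3][0]=2
k=1: U[1][1]=4
  eliminate (2,1): mult=-3, new row 2: (0, 0, -3, 0); set L[2][1]=-3
  eliminate (3,1): mult=-1, new row 3: (0, 0, -6, 1); set L[3][1]=-1

U[2][2] = -3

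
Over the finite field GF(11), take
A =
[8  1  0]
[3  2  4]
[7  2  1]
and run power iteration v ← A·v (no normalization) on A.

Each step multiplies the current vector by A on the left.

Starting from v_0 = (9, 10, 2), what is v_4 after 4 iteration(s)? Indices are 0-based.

v_4 = (0, 10, 7)

v_0 = (9, 10, 2).
v_1 = A·v_0 = (5, 0, 8).
v_2 = A·v_1 = (7, 3, 10).
v_3 = A·v_2 = (4, 1, 10).
v_4 = A·v_3 = (0, 10, 7).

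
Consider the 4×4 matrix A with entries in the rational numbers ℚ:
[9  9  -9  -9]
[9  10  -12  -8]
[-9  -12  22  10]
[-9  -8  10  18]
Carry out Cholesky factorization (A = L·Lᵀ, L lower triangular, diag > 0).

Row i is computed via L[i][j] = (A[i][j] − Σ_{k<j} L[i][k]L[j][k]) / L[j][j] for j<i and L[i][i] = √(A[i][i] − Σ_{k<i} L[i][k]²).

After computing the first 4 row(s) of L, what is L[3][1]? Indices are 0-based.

L[3][1] = 1

Step 1: L[0][0] = √(9) = 3.
  L[1][0] = (9) / L[0][0] = 3.
Step 2: L[1][1] = √(1) = 1.
  L[2][0] = (-9) / L[0][0] = -3.
  L[2][1] = (-3) / L[1][1] = -3.
Step 3: L[2][2] = √(4) = 2.
  L[3][0] = (-9) / L[0][0] = -3.
  L[3][1] = (1) / L[1][1] = 1.
  L[3][2] = (4) / L[2][2] = 2.
Step 4: L[3][3] = √(4) = 2.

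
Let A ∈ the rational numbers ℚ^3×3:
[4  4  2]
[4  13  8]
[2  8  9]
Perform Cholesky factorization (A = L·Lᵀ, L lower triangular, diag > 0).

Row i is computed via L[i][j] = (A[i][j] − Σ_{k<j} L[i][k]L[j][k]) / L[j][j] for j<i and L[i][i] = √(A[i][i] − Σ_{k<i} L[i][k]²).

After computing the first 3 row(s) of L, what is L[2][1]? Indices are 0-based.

Step 1: L[0][0] = √(4) = 2.
  L[1][0] = (4) / L[0][0] = 2.
Step 2: L[1][1] = √(9) = 3.
  L[2][0] = (2) / L[0][0] = 1.
  L[2][1] = (6) / L[1][1] = 2.
Step 3: L[2][2] = √(4) = 2.

L[2][1] = 2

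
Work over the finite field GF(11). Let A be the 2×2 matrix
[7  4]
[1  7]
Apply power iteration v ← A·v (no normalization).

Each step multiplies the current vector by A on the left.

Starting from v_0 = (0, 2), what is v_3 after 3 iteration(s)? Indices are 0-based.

v_0 = (0, 2).
v_1 = A·v_0 = (8, 3).
v_2 = A·v_1 = (2, 7).
v_3 = A·v_2 = (9, 7).

v_3 = (9, 7)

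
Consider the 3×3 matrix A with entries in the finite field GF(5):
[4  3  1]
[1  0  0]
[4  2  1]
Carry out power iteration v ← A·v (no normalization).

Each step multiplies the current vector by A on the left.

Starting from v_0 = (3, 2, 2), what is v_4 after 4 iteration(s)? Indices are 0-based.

v_0 = (3, 2, 2).
v_1 = A·v_0 = (0, 3, 3).
v_2 = A·v_1 = (2, 0, 4).
v_3 = A·v_2 = (2, 2, 2).
v_4 = A·v_3 = (1, 2, 4).

v_4 = (1, 2, 4)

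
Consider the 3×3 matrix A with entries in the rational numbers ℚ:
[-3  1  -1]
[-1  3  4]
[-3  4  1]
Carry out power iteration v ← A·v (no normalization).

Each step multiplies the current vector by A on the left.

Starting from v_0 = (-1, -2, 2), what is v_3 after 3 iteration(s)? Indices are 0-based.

v_3 = (-41, 33, -23)

v_0 = (-1, -2, 2).
v_1 = A·v_0 = (-1, 3, -3).
v_2 = A·v_1 = (9, -2, 12).
v_3 = A·v_2 = (-41, 33, -23).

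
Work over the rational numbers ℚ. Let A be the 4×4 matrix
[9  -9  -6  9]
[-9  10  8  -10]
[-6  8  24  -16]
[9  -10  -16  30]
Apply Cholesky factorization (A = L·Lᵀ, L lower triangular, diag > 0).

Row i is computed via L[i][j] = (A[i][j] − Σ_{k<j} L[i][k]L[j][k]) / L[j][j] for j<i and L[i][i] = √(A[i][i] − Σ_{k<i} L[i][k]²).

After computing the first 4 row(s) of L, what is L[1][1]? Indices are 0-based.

Step 1: L[0][0] = √(9) = 3.
  L[1][0] = (-9) / L[0][0] = -3.
Step 2: L[1][1] = √(1) = 1.
  L[2][0] = (-6) / L[0][0] = -2.
  L[2][1] = (2) / L[1][1] = 2.
Step 3: L[2][2] = √(16) = 4.
  L[3][0] = (9) / L[0][0] = 3.
  L[3][1] = (-1) / L[1][1] = -1.
  L[3][2] = (-8) / L[2][2] = -2.
Step 4: L[3][3] = √(16) = 4.

L[1][1] = 1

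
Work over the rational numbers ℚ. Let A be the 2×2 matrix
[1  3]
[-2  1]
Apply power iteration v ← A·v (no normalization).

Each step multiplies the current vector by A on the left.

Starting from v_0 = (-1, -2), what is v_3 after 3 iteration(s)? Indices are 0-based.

v_0 = (-1, -2).
v_1 = A·v_0 = (-7, 0).
v_2 = A·v_1 = (-7, 14).
v_3 = A·v_2 = (35, 28).

v_3 = (35, 28)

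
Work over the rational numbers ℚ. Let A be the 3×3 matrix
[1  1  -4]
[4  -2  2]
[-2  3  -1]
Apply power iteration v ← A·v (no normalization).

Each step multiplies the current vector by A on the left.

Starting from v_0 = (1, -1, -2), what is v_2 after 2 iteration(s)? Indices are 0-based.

v_0 = (1, -1, -2).
v_1 = A·v_0 = (8, 2, -3).
v_2 = A·v_1 = (22, 22, -7).

v_2 = (22, 22, -7)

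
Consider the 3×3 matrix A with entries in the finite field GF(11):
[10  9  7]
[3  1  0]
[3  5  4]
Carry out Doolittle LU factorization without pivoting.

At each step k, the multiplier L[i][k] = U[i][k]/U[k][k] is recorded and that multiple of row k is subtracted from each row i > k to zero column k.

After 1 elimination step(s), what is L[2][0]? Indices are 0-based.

k=0: U[0][0]=10
  eliminate (1,0): mult=8, new row 1: (0, 6, 10); set L[1][0]=8
  eliminate (2,0): mult=8, new row 2: (0, 10, 3); set L[2][0]=8

L[2][0] = 8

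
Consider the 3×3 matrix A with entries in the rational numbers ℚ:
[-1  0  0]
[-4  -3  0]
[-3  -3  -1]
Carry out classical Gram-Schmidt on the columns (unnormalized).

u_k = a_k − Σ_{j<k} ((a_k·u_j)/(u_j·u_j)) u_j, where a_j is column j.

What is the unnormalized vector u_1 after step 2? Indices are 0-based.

u_1 = (21/26, 3/13, -15/26)

Step 1: u_0 = a_0 = (-1, -4, -3).
Step 2: u_1 = a_1 − (21/26)·u_0 = (21/26, 3/13, -15/26).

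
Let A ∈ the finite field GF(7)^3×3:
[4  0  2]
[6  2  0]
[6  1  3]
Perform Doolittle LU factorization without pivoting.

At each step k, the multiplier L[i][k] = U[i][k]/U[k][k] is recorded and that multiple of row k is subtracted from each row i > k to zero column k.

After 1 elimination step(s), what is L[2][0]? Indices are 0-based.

[col 0] pivot 4
  R1 -= 5*R0 → (0, 2, 4)  (L[1][0] := 5)
  R2 -= 5*R0 → (0, 1, 0)  (L[2][0] := 5)

L[2][0] = 5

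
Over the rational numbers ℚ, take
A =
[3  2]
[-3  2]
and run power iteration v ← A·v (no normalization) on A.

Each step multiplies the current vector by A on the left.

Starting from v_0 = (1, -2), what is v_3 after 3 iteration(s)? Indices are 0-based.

v_3 = (-73, 29)

v_0 = (1, -2).
v_1 = A·v_0 = (-1, -7).
v_2 = A·v_1 = (-17, -11).
v_3 = A·v_2 = (-73, 29).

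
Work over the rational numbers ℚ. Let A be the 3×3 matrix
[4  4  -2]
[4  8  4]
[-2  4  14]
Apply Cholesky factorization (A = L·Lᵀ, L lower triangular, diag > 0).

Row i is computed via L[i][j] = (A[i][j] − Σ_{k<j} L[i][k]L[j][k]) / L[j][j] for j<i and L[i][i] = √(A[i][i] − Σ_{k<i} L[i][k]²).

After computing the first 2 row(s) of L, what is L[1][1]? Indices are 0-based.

L[1][1] = 2

Step 1: L[0][0] = √(4) = 2.
  L[1][0] = (4) / L[0][0] = 2.
Step 2: L[1][1] = √(4) = 2.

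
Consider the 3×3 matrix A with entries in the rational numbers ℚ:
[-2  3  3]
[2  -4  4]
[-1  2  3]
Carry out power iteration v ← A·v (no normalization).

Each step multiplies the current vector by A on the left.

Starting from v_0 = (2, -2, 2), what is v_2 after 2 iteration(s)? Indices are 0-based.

v_2 = (68, -88, 44)

v_0 = (2, -2, 2).
v_1 = A·v_0 = (-4, 20, 0).
v_2 = A·v_1 = (68, -88, 44).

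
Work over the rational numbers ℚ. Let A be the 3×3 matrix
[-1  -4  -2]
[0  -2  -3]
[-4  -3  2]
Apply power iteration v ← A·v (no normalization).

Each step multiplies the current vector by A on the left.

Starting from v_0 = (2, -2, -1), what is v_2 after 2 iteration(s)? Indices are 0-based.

v_0 = (2, -2, -1).
v_1 = A·v_0 = (8, 7, -4).
v_2 = A·v_1 = (-28, -2, -61).

v_2 = (-28, -2, -61)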